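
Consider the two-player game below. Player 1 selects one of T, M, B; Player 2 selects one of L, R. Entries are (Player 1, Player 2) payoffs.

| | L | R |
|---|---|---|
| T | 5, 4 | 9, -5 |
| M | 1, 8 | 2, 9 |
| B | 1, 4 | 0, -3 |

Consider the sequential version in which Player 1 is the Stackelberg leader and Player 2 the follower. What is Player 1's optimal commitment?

Work backward from Player 2's decision.
- T → Player 2 plays L (best of 4, -5); Player 1 gets 5.
- M → Player 2 plays R (best of 8, 9); Player 1 gets 2.
- B → Player 2 plays L (best of 4, -3); Player 1 gets 1.
Maximizing over 5, 2, 1, Player 1 chooses T. Subgame-perfect outcome: (T, L) with payoffs (5, 4).

T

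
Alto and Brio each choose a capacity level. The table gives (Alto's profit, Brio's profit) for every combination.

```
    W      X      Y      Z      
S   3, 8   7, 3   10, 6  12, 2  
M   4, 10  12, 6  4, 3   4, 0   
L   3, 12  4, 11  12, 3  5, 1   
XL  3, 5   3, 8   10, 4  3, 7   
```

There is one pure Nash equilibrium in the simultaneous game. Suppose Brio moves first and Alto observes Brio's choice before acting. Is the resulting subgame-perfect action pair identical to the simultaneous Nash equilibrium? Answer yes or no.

yes

Work backward from Alto's decision.
- W → Alto plays M (best of 3, 4, 3, 3); Brio gets 10.
- X → Alto plays M (best of 7, 12, 4, 3); Brio gets 6.
- Y → Alto plays L (best of 10, 4, 12, 10); Brio gets 3.
- Z → Alto plays S (best of 12, 4, 5, 3); Brio gets 2.
Brio's induced payoffs are 10, 6, 3, 2, so Brio commits to W. Subgame-perfect outcome: (M, W) with payoffs (4, 10).
Now find the simultaneous Nash equilibrium.
Alto's best replies: W→M; X→M; Y→L; Z→S.
Brio's best replies: S→W; M→W; L→W; XL→X.
Only (M, W) has each player best-responding; Nash payoffs (4, 10).
Sequential outcome (M, W) coincides with the Nash profile (M, W).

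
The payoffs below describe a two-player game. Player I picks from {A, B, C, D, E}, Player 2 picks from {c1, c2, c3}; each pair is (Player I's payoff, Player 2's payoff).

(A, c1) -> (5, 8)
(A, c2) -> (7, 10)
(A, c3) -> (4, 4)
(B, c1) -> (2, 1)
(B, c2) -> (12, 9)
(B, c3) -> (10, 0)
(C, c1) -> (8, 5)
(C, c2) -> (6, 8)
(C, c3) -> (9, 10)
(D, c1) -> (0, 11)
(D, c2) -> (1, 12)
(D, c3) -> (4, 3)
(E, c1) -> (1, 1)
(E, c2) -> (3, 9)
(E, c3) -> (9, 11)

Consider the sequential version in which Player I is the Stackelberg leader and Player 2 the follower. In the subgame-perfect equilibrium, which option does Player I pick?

B

Work backward from Player 2's decision.
- A → Player 2 plays c2 (best of 8, 10, 4); Player I gets 7.
- B → Player 2 plays c2 (best of 1, 9, 0); Player I gets 12.
- C → Player 2 plays c3 (best of 5, 8, 10); Player I gets 9.
- D → Player 2 plays c2 (best of 11, 12, 3); Player I gets 1.
- E → Player 2 plays c3 (best of 1, 9, 11); Player I gets 9.
Maximizing over 7, 12, 9, 1, 9, Player I chooses B. Subgame-perfect outcome: (B, c2) with payoffs (12, 9).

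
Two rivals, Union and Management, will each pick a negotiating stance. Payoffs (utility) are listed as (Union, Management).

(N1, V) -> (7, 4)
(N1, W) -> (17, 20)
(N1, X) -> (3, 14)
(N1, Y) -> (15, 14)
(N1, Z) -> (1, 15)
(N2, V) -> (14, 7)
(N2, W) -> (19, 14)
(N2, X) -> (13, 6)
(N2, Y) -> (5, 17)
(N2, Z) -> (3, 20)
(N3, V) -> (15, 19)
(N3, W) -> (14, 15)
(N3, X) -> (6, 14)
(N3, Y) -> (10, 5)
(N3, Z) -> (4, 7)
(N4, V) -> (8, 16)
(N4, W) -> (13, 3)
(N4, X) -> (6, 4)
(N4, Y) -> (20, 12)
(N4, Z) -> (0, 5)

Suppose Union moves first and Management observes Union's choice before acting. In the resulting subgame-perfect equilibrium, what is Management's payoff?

Backward induction with Union moving first.
- N1: BR = W, leader payoff 17.
- N2: BR = Z, leader payoff 3.
- N3: BR = V, leader payoff 15.
- N4: BR = V, leader payoff 8.
Among 17, 3, 15, 8, the best is 17 at N1. Subgame-perfect outcome: (N1, W) with payoffs (17, 20).

20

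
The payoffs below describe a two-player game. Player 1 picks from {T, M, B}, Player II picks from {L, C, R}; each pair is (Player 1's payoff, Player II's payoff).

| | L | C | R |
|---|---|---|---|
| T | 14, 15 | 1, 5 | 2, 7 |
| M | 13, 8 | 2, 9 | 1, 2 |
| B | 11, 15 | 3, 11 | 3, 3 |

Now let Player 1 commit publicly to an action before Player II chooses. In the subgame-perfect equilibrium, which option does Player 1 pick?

T

Player II best-responds to each possible Player 1 move:
- T: Player II compares 15, 5, 7 and picks L; Player 1 would get 14.
- M: Player II compares 8, 9, 2 and picks C; Player 1 would get 2.
- B: Player II compares 15, 11, 3 and picks L; Player 1 would get 11.
Player 1's induced payoffs are 14, 2, 11, so Player 1 commits to T. Subgame-perfect outcome: (T, L) with payoffs (14, 15).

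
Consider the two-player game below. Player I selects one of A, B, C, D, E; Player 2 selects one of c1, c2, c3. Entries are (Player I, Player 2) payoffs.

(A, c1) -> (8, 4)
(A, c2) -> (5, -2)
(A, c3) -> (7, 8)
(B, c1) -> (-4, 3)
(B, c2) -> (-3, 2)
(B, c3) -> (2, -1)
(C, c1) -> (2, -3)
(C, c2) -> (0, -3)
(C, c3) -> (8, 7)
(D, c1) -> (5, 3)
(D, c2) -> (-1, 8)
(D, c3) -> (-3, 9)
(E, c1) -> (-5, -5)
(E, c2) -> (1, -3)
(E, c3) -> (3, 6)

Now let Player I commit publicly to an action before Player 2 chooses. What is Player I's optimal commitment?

Backward induction with Player I moving first.
- A → Player 2 plays c3 (best of 4, -2, 8); Player I gets 7.
- B → Player 2 plays c1 (best of 3, 2, -1); Player I gets -4.
- C → Player 2 plays c3 (best of -3, -3, 7); Player I gets 8.
- D → Player 2 plays c3 (best of 3, 8, 9); Player I gets -3.
- E → Player 2 plays c3 (best of -5, -3, 6); Player I gets 3.
Among 7, -4, 8, -3, 3, the best is 8 at C. Subgame-perfect outcome: (C, c3) with payoffs (8, 7).

C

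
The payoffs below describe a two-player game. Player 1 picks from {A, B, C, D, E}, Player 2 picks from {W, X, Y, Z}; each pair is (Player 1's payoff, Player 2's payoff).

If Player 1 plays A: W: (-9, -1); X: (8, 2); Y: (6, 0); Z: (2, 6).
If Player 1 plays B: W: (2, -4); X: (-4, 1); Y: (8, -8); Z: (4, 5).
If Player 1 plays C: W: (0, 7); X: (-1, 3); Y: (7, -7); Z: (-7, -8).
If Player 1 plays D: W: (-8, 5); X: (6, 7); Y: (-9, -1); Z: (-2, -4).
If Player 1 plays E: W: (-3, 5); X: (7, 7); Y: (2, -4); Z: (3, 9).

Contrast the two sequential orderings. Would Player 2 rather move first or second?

second

If Player 1 leads: Player 2's best replies are A→Z, B→Z, C→W, D→X, E→Z; Player 1's induced payoffs 2, 4, 0, 6, 3; outcome (D, X), payoffs (6, 7).
If Player 2 leads: Player 1's best replies are W→B, X→A, Y→B, Z→B; Player 2's induced payoffs -4, 2, -8, 5; outcome (B, Z), payoffs (4, 5).
Player 2 gets 5 moving first and 7 moving second, so Player 2 prefers to move second.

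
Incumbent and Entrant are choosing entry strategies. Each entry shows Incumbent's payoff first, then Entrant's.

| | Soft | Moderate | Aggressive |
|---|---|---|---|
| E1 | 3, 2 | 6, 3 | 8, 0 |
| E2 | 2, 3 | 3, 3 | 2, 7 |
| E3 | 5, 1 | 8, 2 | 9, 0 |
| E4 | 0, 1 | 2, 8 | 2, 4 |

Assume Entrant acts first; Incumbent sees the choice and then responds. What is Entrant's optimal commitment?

Moderate

Backward induction with Entrant moving first.
- Soft: Incumbent compares 3, 2, 5, 0 and picks E3; Entrant would get 1.
- Moderate: Incumbent compares 6, 3, 8, 2 and picks E3; Entrant would get 2.
- Aggressive: Incumbent compares 8, 2, 9, 2 and picks E3; Entrant would get 0.
Among 1, 2, 0, the best is 2 at Moderate. Subgame-perfect outcome: (E3, Moderate) with payoffs (8, 2).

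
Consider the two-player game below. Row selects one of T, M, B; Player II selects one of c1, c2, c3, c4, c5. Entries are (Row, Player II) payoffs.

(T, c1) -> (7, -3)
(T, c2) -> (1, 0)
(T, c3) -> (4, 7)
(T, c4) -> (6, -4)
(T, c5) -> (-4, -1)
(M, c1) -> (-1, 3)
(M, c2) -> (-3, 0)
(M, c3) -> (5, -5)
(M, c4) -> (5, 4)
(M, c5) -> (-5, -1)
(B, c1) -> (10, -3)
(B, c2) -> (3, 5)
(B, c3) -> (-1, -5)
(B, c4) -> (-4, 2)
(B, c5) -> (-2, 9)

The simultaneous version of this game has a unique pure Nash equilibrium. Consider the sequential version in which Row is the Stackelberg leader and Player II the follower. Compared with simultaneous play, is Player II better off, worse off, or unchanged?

worse off

Player II best-responds to each possible Row move:
- T: BR = c3, leader payoff 4.
- M: BR = c4, leader payoff 5.
- B: BR = c5, leader payoff -2.
Row's induced payoffs are 4, 5, -2, so Row commits to M. Subgame-perfect outcome: (M, c4) with payoffs (5, 4).
Now find the simultaneous Nash equilibrium.
Row's best replies: c1→B; c2→B; c3→M; c4→T; c5→B.
Player II's best replies: T→c3; M→c4; B→c5.
Only (B, c5) has each player best-responding; Nash payoffs (-2, 9).
Player II earns 4 sequentially versus 9 at the Nash outcome: worse off.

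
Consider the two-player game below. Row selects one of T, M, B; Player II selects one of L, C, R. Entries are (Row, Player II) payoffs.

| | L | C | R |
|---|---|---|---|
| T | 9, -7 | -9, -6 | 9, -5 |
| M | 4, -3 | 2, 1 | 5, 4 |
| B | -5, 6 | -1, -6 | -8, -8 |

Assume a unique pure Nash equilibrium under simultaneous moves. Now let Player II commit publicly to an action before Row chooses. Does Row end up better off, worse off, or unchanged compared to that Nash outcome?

worse off

Row best-responds to each possible Player II move:
- L → Row plays T (best of 9, 4, -5); Player II gets -7.
- C → Row plays M (best of -9, 2, -1); Player II gets 1.
- R → Row plays T (best of 9, 5, -8); Player II gets -5.
Among -7, 1, -5, the best is 1 at C. Subgame-perfect outcome: (M, C) with payoffs (2, 1).
For the simultaneous game, intersect best replies.
Row's best replies: L→T; C→M; R→T.
Player II's best replies: T→R; M→R; B→L.
Only (T, R) has each player best-responding; Nash payoffs (9, -5).
Row earns 2 sequentially versus 9 at the Nash outcome: worse off.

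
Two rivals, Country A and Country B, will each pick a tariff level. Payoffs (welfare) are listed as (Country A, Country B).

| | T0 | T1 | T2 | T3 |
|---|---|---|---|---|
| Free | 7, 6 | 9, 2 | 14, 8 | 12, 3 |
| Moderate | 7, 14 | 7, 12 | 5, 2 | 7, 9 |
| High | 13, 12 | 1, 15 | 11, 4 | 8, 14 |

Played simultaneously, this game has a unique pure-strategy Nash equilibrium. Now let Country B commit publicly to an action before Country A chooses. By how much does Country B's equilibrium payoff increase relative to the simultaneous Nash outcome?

Solve by backward induction (Country B leads).
- T0 → Country A plays High (best of 7, 7, 13); Country B gets 12.
- T1 → Country A plays Free (best of 9, 7, 1); Country B gets 2.
- T2 → Country A plays Free (best of 14, 5, 11); Country B gets 8.
- T3 → Country A plays Free (best of 12, 7, 8); Country B gets 3.
Country B's induced payoffs are 12, 2, 8, 3, so Country B commits to T0. Subgame-perfect outcome: (High, T0) with payoffs (13, 12).
Under simultaneous play:
Country A's best replies: T0→High; T1→Free; T2→Free; T3→Free.
Country B's best replies: Free→T2; Moderate→T0; High→T1.
The unique mutual best reply is (Free, T2), giving (14, 8).
Country B's commitment gain: 12 − 8 = 4.

4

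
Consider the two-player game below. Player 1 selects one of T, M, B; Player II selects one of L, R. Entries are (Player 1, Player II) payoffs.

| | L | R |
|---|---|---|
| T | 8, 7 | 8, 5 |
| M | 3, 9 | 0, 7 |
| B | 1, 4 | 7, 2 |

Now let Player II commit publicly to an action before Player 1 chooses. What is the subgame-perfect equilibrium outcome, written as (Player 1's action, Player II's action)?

Work backward from Player 1's decision.
- L: Player 1 compares 8, 3, 1 and picks T; Player II would get 7.
- R: Player 1 compares 8, 0, 7 and picks T; Player II would get 5.
Player II's induced payoffs are 7, 5, so Player II commits to L. Subgame-perfect outcome: (T, L) with payoffs (8, 7).

(T, L)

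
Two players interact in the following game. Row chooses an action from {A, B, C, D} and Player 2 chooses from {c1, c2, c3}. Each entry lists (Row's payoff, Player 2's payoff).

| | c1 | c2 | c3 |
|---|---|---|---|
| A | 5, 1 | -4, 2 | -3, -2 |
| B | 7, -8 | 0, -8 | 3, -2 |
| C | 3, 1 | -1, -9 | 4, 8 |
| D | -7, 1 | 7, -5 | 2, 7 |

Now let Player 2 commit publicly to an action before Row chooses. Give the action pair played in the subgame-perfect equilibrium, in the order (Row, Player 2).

Solve by backward induction (Player 2 leads).
- c1 → Row plays B (best of 5, 7, 3, -7); Player 2 gets -8.
- c2 → Row plays D (best of -4, 0, -1, 7); Player 2 gets -5.
- c3 → Row plays C (best of -3, 3, 4, 2); Player 2 gets 8.
Maximizing over -8, -5, 8, Player 2 chooses c3. Subgame-perfect outcome: (C, c3) with payoffs (4, 8).

(C, c3)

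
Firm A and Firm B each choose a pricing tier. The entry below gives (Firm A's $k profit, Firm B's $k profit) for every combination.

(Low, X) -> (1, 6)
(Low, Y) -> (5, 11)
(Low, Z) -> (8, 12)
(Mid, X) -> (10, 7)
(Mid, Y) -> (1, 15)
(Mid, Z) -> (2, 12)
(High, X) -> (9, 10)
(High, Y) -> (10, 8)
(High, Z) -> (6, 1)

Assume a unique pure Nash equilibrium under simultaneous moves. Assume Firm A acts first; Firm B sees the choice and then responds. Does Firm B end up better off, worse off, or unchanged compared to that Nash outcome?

worse off

Firm B best-responds to each possible Firm A move:
- Low: Firm B compares 6, 11, 12 and picks Z; Firm A would get 8.
- Mid: Firm B compares 7, 15, 12 and picks Y; Firm A would get 1.
- High: Firm B compares 10, 8, 1 and picks X; Firm A would get 9.
Firm A's induced payoffs are 8, 1, 9, so Firm A commits to High. Subgame-perfect outcome: (High, X) with payoffs (9, 10).
Under simultaneous play:
Firm A's best replies: X→Mid; Y→High; Z→Low.
Firm B's best replies: Low→Z; Mid→Y; High→X.
The unique mutual best reply is (Low, Z), giving (8, 12).
Firm B earns 10 sequentially versus 12 at the Nash outcome: worse off.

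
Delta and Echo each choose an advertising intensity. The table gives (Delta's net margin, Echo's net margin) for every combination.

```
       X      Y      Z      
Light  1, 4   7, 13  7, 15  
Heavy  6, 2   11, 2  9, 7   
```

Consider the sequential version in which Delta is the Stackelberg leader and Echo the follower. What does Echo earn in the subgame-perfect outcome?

7

Echo best-responds to each possible Delta move:
- Light → Echo plays Z (best of 4, 13, 15); Delta gets 7.
- Heavy → Echo plays Z (best of 2, 2, 7); Delta gets 9.
Delta's induced payoffs are 7, 9, so Delta commits to Heavy. Subgame-perfect outcome: (Heavy, Z) with payoffs (9, 7).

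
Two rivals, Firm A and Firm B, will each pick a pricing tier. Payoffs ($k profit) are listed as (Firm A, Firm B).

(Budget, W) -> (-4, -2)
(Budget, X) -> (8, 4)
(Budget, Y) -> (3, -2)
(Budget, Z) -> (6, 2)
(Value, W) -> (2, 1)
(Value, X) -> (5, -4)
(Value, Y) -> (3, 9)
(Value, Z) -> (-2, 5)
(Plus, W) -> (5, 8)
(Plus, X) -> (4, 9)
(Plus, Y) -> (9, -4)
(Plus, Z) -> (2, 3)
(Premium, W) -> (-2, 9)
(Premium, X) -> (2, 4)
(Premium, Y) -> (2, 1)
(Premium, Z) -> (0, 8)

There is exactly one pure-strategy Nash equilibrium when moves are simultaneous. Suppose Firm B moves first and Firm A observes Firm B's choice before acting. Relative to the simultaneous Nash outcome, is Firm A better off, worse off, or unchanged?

Backward induction with Firm B moving first.
- W: Firm A compares -4, 2, 5, -2 and picks Plus; Firm B would get 8.
- X: Firm A compares 8, 5, 4, 2 and picks Budget; Firm B would get 4.
- Y: Firm A compares 3, 3, 9, 2 and picks Plus; Firm B would get -4.
- Z: Firm A compares 6, -2, 2, 0 and picks Budget; Firm B would get 2.
Firm B's induced payoffs are 8, 4, -4, 2, so Firm B commits to W. Subgame-perfect outcome: (Plus, W) with payoffs (5, 8).
For the simultaneous game, intersect best replies.
Firm A's best replies: W→Plus; X→Budget; Y→Plus; Z→Budget.
Firm B's best replies: Budget→X; Value→Y; Plus→X; Premium→W.
Only (Budget, X) has each player best-responding; Nash payoffs (8, 4).
Firm A earns 5 sequentially versus 8 at the Nash outcome: worse off.

worse off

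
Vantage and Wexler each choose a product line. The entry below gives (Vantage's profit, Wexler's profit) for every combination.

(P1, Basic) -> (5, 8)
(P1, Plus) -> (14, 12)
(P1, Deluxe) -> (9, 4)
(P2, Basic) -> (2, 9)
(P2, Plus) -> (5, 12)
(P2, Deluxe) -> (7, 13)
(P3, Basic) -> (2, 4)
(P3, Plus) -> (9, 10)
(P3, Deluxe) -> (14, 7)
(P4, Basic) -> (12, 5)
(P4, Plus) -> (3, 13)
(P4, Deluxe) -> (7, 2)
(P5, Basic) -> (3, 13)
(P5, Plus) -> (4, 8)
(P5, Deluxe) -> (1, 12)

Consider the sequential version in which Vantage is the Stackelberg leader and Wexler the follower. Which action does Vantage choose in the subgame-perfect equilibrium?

P1

Solve by backward induction (Vantage leads).
- P1 → Wexler plays Plus (best of 8, 12, 4); Vantage gets 14.
- P2 → Wexler plays Deluxe (best of 9, 12, 13); Vantage gets 7.
- P3 → Wexler plays Plus (best of 4, 10, 7); Vantage gets 9.
- P4 → Wexler plays Plus (best of 5, 13, 2); Vantage gets 3.
- P5 → Wexler plays Basic (best of 13, 8, 12); Vantage gets 3.
Vantage's induced payoffs are 14, 7, 9, 3, 3, so Vantage commits to P1. Subgame-perfect outcome: (P1, Plus) with payoffs (14, 12).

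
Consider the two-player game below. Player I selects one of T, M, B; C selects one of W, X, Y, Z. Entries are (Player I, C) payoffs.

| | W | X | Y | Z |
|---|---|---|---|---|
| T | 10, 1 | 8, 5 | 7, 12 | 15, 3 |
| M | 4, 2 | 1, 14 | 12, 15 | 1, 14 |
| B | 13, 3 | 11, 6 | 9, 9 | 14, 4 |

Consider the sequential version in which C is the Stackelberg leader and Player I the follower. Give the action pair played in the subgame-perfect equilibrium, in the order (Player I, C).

(M, Y)

Backward induction with C moving first.
- W: Player I compares 10, 4, 13 and picks B; C would get 3.
- X: Player I compares 8, 1, 11 and picks B; C would get 6.
- Y: Player I compares 7, 12, 9 and picks M; C would get 15.
- Z: Player I compares 15, 1, 14 and picks T; C would get 3.
Among 3, 6, 15, 3, the best is 15 at Y. Subgame-perfect outcome: (M, Y) with payoffs (12, 15).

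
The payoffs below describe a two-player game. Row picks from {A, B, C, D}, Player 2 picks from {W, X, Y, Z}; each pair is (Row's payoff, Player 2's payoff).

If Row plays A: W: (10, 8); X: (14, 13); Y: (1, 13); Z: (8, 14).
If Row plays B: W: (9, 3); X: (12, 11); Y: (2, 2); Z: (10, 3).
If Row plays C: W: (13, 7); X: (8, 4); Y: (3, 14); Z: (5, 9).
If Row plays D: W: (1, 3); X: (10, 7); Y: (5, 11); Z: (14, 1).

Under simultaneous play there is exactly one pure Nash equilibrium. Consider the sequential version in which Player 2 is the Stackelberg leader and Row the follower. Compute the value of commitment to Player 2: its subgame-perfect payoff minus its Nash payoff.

Solve by backward induction (Player 2 leads).
- W → Row plays C (best of 10, 9, 13, 1); Player 2 gets 7.
- X → Row plays A (best of 14, 12, 8, 10); Player 2 gets 13.
- Y → Row plays D (best of 1, 2, 3, 5); Player 2 gets 11.
- Z → Row plays D (best of 8, 10, 5, 14); Player 2 gets 1.
Maximizing over 7, 13, 11, 1, Player 2 chooses X. Subgame-perfect outcome: (A, X) with payoffs (14, 13).
Now find the simultaneous Nash equilibrium.
Row's best replies: W→C; X→A; Y→D; Z→D.
Player 2's best replies: A→Z; B→X; C→Y; D→Y.
The unique mutual best reply is (D, Y), giving (5, 11).
Player 2's commitment gain: 13 − 11 = 2.

2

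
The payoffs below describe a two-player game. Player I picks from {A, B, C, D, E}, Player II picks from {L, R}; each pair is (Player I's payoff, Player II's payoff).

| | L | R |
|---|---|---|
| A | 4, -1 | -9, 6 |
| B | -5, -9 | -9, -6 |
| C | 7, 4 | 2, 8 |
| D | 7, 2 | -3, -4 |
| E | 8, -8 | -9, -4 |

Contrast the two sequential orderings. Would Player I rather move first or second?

first

If Player I leads: Player II's best replies are A→R, B→R, C→R, D→L, E→R; Player I's induced payoffs -9, -9, 2, 7, -9; outcome (D, L), payoffs (7, 2).
If Player II leads: Player I's best replies are L→E, R→C; Player II's induced payoffs -8, 8; outcome (C, R), payoffs (2, 8).
Player I gets 7 moving first and 2 moving second, so Player I prefers to move first.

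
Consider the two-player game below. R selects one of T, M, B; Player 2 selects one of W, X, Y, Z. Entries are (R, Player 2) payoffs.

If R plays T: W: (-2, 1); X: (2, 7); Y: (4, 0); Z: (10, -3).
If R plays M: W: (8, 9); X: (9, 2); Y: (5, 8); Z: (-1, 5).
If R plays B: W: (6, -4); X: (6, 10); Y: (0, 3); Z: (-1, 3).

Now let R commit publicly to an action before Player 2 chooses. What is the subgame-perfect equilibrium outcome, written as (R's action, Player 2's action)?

(M, W)

Solve by backward induction (R leads).
- T: Player 2 compares 1, 7, 0, -3 and picks X; R would get 2.
- M: Player 2 compares 9, 2, 8, 5 and picks W; R would get 8.
- B: Player 2 compares -4, 10, 3, 3 and picks X; R would get 6.
Among 2, 8, 6, the best is 8 at M. Subgame-perfect outcome: (M, W) with payoffs (8, 9).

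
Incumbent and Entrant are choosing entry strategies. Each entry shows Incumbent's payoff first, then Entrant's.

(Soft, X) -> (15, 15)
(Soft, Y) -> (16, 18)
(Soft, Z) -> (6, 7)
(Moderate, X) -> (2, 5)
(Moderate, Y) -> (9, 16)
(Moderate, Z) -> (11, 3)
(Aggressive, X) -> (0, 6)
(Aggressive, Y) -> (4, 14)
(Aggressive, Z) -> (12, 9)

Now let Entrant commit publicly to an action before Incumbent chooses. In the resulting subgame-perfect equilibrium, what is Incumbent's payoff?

16

Incumbent best-responds to each possible Entrant move:
- X: BR = Soft, leader payoff 15.
- Y: BR = Soft, leader payoff 18.
- Z: BR = Aggressive, leader payoff 9.
Entrant's induced payoffs are 15, 18, 9, so Entrant commits to Y. Subgame-perfect outcome: (Soft, Y) with payoffs (16, 18).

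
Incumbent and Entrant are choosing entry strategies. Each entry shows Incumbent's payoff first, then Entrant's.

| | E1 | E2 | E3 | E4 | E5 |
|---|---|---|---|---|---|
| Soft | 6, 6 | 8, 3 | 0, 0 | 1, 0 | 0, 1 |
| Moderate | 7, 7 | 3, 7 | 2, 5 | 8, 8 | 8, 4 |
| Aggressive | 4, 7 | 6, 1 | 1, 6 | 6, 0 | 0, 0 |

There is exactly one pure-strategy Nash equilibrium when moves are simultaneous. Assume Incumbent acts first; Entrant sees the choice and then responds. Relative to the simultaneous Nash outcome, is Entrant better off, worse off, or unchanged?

Entrant best-responds to each possible Incumbent move:
- Soft: Entrant compares 6, 3, 0, 0, 1 and picks E1; Incumbent would get 6.
- Moderate: Entrant compares 7, 7, 5, 8, 4 and picks E4; Incumbent would get 8.
- Aggressive: Entrant compares 7, 1, 6, 0, 0 and picks E1; Incumbent would get 4.
Maximizing over 6, 8, 4, Incumbent chooses Moderate. Subgame-perfect outcome: (Moderate, E4) with payoffs (8, 8).
Now find the simultaneous Nash equilibrium.
Incumbent's best replies: E1→Moderate; E2→Soft; E3→Moderate; E4→Moderate; E5→Moderate.
Entrant's best replies: Soft→E1; Moderate→E4; Aggressive→E1.
Only (Moderate, E4) has each player best-responding; Nash payoffs (8, 8).
Entrant earns 8 sequentially versus 8 at the Nash outcome: unchanged.

unchanged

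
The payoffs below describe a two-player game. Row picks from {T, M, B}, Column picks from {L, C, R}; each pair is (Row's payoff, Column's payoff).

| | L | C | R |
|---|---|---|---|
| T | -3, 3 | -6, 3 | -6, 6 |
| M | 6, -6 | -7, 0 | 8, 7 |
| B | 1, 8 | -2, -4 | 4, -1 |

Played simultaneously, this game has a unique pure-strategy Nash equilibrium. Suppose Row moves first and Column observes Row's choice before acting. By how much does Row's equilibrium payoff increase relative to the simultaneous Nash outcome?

0

Work backward from Column's decision.
- T: BR = R, leader payoff -6.
- M: BR = R, leader payoff 8.
- B: BR = L, leader payoff 1.
Row's induced payoffs are -6, 8, 1, so Row commits to M. Subgame-perfect outcome: (M, R) with payoffs (8, 7).
For the simultaneous game, intersect best replies.
Row's best replies: L→M; C→B; R→M.
Column's best replies: T→R; M→R; B→L.
The unique mutual best reply is (M, R), giving (8, 7).
Row's commitment gain: 8 − 8 = 0.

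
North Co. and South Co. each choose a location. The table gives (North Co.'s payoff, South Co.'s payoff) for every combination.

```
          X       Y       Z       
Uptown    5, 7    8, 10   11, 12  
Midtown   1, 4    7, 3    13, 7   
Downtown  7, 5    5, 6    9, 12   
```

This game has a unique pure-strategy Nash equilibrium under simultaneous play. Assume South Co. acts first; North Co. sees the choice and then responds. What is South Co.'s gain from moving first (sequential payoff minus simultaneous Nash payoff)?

3

North Co. best-responds to each possible South Co. move:
- X: BR = Downtown, leader payoff 5.
- Y: BR = Uptown, leader payoff 10.
- Z: BR = Midtown, leader payoff 7.
South Co.'s induced payoffs are 5, 10, 7, so South Co. commits to Y. Subgame-perfect outcome: (Uptown, Y) with payoffs (8, 10).
Now find the simultaneous Nash equilibrium.
North Co.'s best replies: X→Downtown; Y→Uptown; Z→Midtown.
South Co.'s best replies: Uptown→Z; Midtown→Z; Downtown→Z.
Only (Midtown, Z) has each player best-responding; Nash payoffs (13, 7).
South Co.'s commitment gain: 10 − 7 = 3.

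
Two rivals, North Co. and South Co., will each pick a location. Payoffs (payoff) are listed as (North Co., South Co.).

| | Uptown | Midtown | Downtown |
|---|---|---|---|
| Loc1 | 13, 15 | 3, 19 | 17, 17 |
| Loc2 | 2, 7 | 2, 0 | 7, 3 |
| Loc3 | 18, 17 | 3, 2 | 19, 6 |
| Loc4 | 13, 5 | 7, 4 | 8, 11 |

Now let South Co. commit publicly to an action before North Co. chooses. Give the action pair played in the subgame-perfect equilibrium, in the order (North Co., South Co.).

Solve by backward induction (South Co. leads).
- Uptown: North Co. compares 13, 2, 18, 13 and picks Loc3; South Co. would get 17.
- Midtown: North Co. compares 3, 2, 3, 7 and picks Loc4; South Co. would get 4.
- Downtown: North Co. compares 17, 7, 19, 8 and picks Loc3; South Co. would get 6.
Maximizing over 17, 4, 6, South Co. chooses Uptown. Subgame-perfect outcome: (Loc3, Uptown) with payoffs (18, 17).

(Loc3, Uptown)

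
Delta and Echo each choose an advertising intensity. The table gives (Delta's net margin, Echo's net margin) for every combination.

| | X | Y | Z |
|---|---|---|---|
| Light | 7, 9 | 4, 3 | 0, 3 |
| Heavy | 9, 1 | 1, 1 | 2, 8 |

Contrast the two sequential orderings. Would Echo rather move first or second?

second

If Delta leads: Echo's best replies are Light→X, Heavy→Z; Delta's induced payoffs 7, 2; outcome (Light, X), payoffs (7, 9).
If Echo leads: Delta's best replies are X→Heavy, Y→Light, Z→Heavy; Echo's induced payoffs 1, 3, 8; outcome (Heavy, Z), payoffs (2, 8).
Echo gets 8 moving first and 9 moving second, so Echo prefers to move second.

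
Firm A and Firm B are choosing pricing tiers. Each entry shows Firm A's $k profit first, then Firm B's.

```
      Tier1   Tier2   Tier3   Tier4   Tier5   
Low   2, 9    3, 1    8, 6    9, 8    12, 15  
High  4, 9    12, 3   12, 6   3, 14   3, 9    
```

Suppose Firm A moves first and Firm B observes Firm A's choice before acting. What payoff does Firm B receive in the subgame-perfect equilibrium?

15

Work backward from Firm B's decision.
- Low → Firm B plays Tier5 (best of 9, 1, 6, 8, 15); Firm A gets 12.
- High → Firm B plays Tier4 (best of 9, 3, 6, 14, 9); Firm A gets 3.
Firm A's induced payoffs are 12, 3, so Firm A commits to Low. Subgame-perfect outcome: (Low, Tier5) with payoffs (12, 15).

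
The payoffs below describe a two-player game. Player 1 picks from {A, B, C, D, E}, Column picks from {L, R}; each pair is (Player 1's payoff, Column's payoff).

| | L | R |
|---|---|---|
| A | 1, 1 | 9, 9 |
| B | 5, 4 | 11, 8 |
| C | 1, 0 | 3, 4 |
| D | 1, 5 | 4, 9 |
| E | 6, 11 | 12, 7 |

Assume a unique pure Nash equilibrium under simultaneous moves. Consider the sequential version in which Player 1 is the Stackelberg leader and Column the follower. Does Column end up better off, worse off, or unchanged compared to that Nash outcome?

worse off

Work backward from Column's decision.
- A: Column compares 1, 9 and picks R; Player 1 would get 9.
- B: Column compares 4, 8 and picks R; Player 1 would get 11.
- C: Column compares 0, 4 and picks R; Player 1 would get 3.
- D: Column compares 5, 9 and picks R; Player 1 would get 4.
- E: Column compares 11, 7 and picks L; Player 1 would get 6.
Among 9, 11, 3, 4, 6, the best is 11 at B. Subgame-perfect outcome: (B, R) with payoffs (11, 8).
Under simultaneous play:
Player 1's best replies: L→E; R→E.
Column's best replies: A→R; B→R; C→R; D→R; E→L.
Only (E, L) has each player best-responding; Nash payoffs (6, 11).
Column earns 8 sequentially versus 11 at the Nash outcome: worse off.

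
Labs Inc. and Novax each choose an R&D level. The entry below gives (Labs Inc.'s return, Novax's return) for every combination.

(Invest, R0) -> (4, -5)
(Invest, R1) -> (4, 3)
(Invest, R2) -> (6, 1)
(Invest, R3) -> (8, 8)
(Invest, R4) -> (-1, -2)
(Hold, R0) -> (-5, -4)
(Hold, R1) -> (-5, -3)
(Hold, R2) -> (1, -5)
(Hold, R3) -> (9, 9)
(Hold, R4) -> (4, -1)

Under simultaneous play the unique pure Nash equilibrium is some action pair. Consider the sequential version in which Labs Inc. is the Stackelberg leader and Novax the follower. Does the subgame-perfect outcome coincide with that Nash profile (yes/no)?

Solve by backward induction (Labs Inc. leads).
- Invest: Novax compares -5, 3, 1, 8, -2 and picks R3; Labs Inc. would get 8.
- Hold: Novax compares -4, -3, -5, 9, -1 and picks R3; Labs Inc. would get 9.
Among 8, 9, the best is 9 at Hold. Subgame-perfect outcome: (Hold, R3) with payoffs (9, 9).
Now find the simultaneous Nash equilibrium.
Labs Inc.'s best replies: R0→Invest; R1→Invest; R2→Invest; R3→Hold; R4→Hold.
Novax's best replies: Invest→R3; Hold→R3.
Only (Hold, R3) has each player best-responding; Nash payoffs (9, 9).
Sequential outcome (Hold, R3) coincides with the Nash profile (Hold, R3).

yes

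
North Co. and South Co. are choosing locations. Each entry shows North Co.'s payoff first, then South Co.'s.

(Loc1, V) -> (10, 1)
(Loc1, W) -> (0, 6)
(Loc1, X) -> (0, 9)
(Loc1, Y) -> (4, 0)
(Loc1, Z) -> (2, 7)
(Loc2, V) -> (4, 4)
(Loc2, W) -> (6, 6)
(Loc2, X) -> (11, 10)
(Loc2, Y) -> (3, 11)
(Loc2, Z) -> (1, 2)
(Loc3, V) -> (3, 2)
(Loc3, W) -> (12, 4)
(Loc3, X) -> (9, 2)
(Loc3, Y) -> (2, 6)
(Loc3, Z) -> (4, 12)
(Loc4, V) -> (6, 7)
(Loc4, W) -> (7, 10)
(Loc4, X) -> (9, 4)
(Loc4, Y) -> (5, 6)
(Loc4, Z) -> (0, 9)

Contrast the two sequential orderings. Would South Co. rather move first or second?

first

If North Co. leads: South Co.'s best replies are Loc1→X, Loc2→Y, Loc3→Z, Loc4→W; North Co.'s induced payoffs 0, 3, 4, 7; outcome (Loc4, W), payoffs (7, 10).
If South Co. leads: North Co.'s best replies are V→Loc1, W→Loc3, X→Loc2, Y→Loc4, Z→Loc3; South Co.'s induced payoffs 1, 4, 10, 6, 12; outcome (Loc3, Z), payoffs (4, 12).
South Co. gets 12 moving first and 10 moving second, so South Co. prefers to move first.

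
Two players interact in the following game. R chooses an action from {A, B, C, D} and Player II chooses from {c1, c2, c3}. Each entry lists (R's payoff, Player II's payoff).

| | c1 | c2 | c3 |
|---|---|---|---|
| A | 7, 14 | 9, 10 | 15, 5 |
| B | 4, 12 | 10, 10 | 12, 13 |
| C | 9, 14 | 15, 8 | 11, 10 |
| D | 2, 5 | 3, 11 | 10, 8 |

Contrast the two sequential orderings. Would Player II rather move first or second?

first

If R leads: Player II's best replies are A→c1, B→c3, C→c1, D→c2; R's induced payoffs 7, 12, 9, 3; outcome (B, c3), payoffs (12, 13).
If Player II leads: R's best replies are c1→C, c2→C, c3→A; Player II's induced payoffs 14, 8, 5; outcome (C, c1), payoffs (9, 14).
Player II gets 14 moving first and 13 moving second, so Player II prefers to move first.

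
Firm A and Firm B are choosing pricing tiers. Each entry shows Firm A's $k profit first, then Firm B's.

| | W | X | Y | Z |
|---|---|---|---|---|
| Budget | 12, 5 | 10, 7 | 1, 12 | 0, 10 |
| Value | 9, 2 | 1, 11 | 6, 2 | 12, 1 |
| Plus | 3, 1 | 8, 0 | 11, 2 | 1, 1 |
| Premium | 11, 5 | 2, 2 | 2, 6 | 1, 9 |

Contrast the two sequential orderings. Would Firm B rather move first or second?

first

If Firm A leads: Firm B's best replies are Budget→Y, Value→X, Plus→Y, Premium→Z; Firm A's induced payoffs 1, 1, 11, 1; outcome (Plus, Y), payoffs (11, 2).
If Firm B leads: Firm A's best replies are W→Budget, X→Budget, Y→Plus, Z→Value; Firm B's induced payoffs 5, 7, 2, 1; outcome (Budget, X), payoffs (10, 7).
Firm B gets 7 moving first and 2 moving second, so Firm B prefers to move first.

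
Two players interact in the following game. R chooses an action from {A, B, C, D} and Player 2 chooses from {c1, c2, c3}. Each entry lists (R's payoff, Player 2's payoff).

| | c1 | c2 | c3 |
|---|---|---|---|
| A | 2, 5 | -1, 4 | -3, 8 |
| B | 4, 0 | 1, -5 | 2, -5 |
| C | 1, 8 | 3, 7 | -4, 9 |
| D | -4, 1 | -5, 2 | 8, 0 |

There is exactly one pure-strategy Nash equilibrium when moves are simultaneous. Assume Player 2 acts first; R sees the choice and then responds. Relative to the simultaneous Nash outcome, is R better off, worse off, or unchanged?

worse off

Backward induction with Player 2 moving first.
- c1: R compares 2, 4, 1, -4 and picks B; Player 2 would get 0.
- c2: R compares -1, 1, 3, -5 and picks C; Player 2 would get 7.
- c3: R compares -3, 2, -4, 8 and picks D; Player 2 would get 0.
Among 0, 7, 0, the best is 7 at c2. Subgame-perfect outcome: (C, c2) with payoffs (3, 7).
Under simultaneous play:
R's best replies: c1→B; c2→C; c3→D.
Player 2's best replies: A→c3; B→c1; C→c3; D→c2.
The unique mutual best reply is (B, c1), giving (4, 0).
R earns 3 sequentially versus 4 at the Nash outcome: worse off.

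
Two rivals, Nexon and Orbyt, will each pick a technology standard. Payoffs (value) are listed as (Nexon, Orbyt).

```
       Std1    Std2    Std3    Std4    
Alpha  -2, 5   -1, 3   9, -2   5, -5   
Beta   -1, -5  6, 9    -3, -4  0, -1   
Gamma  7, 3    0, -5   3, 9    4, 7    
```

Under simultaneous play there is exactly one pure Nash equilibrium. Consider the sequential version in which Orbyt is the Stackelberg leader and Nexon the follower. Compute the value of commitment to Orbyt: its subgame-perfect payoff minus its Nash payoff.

0

Solve by backward induction (Orbyt leads).
- Std1: Nexon compares -2, -1, 7 and picks Gamma; Orbyt would get 3.
- Std2: Nexon compares -1, 6, 0 and picks Beta; Orbyt would get 9.
- Std3: Nexon compares 9, -3, 3 and picks Alpha; Orbyt would get -2.
- Std4: Nexon compares 5, 0, 4 and picks Alpha; Orbyt would get -5.
Maximizing over 3, 9, -2, -5, Orbyt chooses Std2. Subgame-perfect outcome: (Beta, Std2) with payoffs (6, 9).
Under simultaneous play:
Nexon's best replies: Std1→Gamma; Std2→Beta; Std3→Alpha; Std4→Alpha.
Orbyt's best replies: Alpha→Std1; Beta→Std2; Gamma→Std3.
Only (Beta, Std2) has each player best-responding; Nash payoffs (6, 9).
Orbyt's commitment gain: 9 − 9 = 0.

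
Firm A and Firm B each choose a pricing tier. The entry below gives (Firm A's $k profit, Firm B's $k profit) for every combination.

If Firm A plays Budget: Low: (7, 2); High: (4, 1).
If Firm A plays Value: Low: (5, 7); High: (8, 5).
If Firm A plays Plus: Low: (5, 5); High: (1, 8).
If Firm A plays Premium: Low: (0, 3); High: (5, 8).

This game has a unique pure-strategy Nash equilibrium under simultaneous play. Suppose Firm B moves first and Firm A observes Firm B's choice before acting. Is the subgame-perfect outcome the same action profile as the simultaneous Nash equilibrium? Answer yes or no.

Firm A best-responds to each possible Firm B move:
- Low → Firm A plays Budget (best of 7, 5, 5, 0); Firm B gets 2.
- High → Firm A plays Value (best of 4, 8, 1, 5); Firm B gets 5.
Maximizing over 2, 5, Firm B chooses High. Subgame-perfect outcome: (Value, High) with payoffs (8, 5).
For the simultaneous game, intersect best replies.
Firm A's best replies: Low→Budget; High→Value.
Firm B's best replies: Budget→Low; Value→Low; Plus→High; Premium→High.
Only (Budget, Low) has each player best-responding; Nash payoffs (7, 2).
Sequential outcome (Value, High) differs from the Nash profile (Budget, Low).

no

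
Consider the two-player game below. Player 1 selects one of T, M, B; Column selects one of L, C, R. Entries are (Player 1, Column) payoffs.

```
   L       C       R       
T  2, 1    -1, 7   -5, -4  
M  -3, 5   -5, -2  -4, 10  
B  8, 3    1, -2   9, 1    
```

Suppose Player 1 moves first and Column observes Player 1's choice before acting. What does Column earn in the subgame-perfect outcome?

Solve by backward induction (Player 1 leads).
- T → Column plays C (best of 1, 7, -4); Player 1 gets -1.
- M → Column plays R (best of 5, -2, 10); Player 1 gets -4.
- B → Column plays L (best of 3, -2, 1); Player 1 gets 8.
Player 1's induced payoffs are -1, -4, 8, so Player 1 commits to B. Subgame-perfect outcome: (B, L) with payoffs (8, 3).

3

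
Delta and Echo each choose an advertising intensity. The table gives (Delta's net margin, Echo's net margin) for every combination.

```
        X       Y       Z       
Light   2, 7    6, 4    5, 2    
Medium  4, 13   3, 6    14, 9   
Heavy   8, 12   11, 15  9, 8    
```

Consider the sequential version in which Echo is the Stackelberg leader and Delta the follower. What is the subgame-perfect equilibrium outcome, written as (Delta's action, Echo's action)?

(Heavy, Y)

Backward induction with Echo moving first.
- X → Delta plays Heavy (best of 2, 4, 8); Echo gets 12.
- Y → Delta plays Heavy (best of 6, 3, 11); Echo gets 15.
- Z → Delta plays Medium (best of 5, 14, 9); Echo gets 9.
Among 12, 15, 9, the best is 15 at Y. Subgame-perfect outcome: (Heavy, Y) with payoffs (11, 15).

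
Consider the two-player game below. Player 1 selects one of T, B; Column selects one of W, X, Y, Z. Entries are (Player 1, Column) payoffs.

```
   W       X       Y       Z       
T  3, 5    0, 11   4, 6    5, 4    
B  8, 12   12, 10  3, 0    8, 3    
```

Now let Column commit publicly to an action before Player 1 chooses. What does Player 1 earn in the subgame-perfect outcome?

Solve by backward induction (Column leads).
- W: Player 1 compares 3, 8 and picks B; Column would get 12.
- X: Player 1 compares 0, 12 and picks B; Column would get 10.
- Y: Player 1 compares 4, 3 and picks T; Column would get 6.
- Z: Player 1 compares 5, 8 and picks B; Column would get 3.
Column's induced payoffs are 12, 10, 6, 3, so Column commits to W. Subgame-perfect outcome: (B, W) with payoffs (8, 12).

8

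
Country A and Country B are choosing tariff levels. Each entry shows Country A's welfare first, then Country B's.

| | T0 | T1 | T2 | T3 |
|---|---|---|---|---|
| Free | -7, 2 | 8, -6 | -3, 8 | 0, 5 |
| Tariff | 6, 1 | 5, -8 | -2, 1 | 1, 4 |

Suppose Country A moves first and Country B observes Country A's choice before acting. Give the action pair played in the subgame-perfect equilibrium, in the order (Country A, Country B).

(Tariff, T3)

Solve by backward induction (Country A leads).
- Free → Country B plays T2 (best of 2, -6, 8, 5); Country A gets -3.
- Tariff → Country B plays T3 (best of 1, -8, 1, 4); Country A gets 1.
Country A's induced payoffs are -3, 1, so Country A commits to Tariff. Subgame-perfect outcome: (Tariff, T3) with payoffs (1, 4).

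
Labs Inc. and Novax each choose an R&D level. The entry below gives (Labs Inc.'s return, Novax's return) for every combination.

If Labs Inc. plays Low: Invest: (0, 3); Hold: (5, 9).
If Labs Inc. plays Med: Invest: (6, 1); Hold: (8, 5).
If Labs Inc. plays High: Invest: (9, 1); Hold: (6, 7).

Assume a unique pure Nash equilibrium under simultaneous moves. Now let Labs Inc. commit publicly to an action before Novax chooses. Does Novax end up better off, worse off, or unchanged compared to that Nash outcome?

unchanged

Novax best-responds to each possible Labs Inc. move:
- Low → Novax plays Hold (best of 3, 9); Labs Inc. gets 5.
- Med → Novax plays Hold (best of 1, 5); Labs Inc. gets 8.
- High → Novax plays Hold (best of 1, 7); Labs Inc. gets 6.
Maximizing over 5, 8, 6, Labs Inc. chooses Med. Subgame-perfect outcome: (Med, Hold) with payoffs (8, 5).
Now find the simultaneous Nash equilibrium.
Labs Inc.'s best replies: Invest→High; Hold→Med.
Novax's best replies: Low→Hold; Med→Hold; High→Hold.
The unique mutual best reply is (Med, Hold), giving (8, 5).
Novax earns 5 sequentially versus 5 at the Nash outcome: unchanged.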